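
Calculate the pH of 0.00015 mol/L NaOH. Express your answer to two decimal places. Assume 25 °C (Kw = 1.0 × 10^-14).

NaOH is a strong base; [OH-] = 0.00015 M.
pOH = -log(0.00015) = 3.82
pH = 14.00 - 3.82 = 10.18

pH = 10.18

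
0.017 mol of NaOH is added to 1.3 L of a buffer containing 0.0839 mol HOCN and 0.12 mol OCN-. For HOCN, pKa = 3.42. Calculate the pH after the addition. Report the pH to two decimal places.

pH = 3.73

OH- converts HOCN to OCN-: HOCN → 0.0669 mol, OCN- → 0.137 mol.
pH = pKa + log([A⁻]/[HA]) = 3.42 + log(0.137/0.0669) = 3.42 +0.311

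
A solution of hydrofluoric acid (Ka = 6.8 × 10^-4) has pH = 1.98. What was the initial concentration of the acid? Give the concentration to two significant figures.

[H+] = 10^(-1.98) = 1.05 × 10^-2 M = x
Ka = x²/(C₀ − x) ⇒ C₀ = x + x²/Ka
C₀ = 1.05 × 10^-2 + (1.05 × 10^-2)²/(6.8 × 10^-4) = 1.73 × 10^-1 M

C₀ = 1.7 × 10^-1 M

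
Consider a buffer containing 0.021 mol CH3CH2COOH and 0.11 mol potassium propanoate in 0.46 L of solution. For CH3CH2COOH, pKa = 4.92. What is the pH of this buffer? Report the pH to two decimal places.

pH = 5.64

pH = pKa + log([A⁻]/[HA]) = 4.92 + log(0.11/0.021)
pH = 4.92 + (+0.719) = 5.64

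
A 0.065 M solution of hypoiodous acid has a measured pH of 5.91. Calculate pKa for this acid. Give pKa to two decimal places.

[H+] = 10^(-5.91) = 1.23 × 10^-6 M
At equilibrium [HA] = 0.065 − 1.23 × 10^-6 = 6.50 × 10^-2 M
Ka = [H+][A-]/[HA] = (1.23 × 10^-6)² / 6.50 × 10^-2 = 2.33 × 10^-11
pKa = -log(2.33 × 10^-11) = 10.63

pKa = 10.63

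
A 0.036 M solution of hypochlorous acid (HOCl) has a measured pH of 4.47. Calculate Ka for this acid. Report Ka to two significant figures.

Ka = 3.2 × 10^-8

[H+] = 10^(-4.47) = 3.39 × 10^-5 M
At equilibrium [HA] = 0.036 − 3.39 × 10^-5 = 3.60 × 10^-2 M
Ka = [H+][A-]/[HA] = (3.39 × 10^-5)² / 3.60 × 10^-2 = 3.2 × 10^-8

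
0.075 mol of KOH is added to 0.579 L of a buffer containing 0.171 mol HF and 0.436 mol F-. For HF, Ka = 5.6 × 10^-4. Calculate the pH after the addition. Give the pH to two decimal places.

OH- converts HF to F-: HF → 0.096 mol, F- → 0.511 mol.
pKa = −log(5.6 × 10^-4) = 3.252
Henderson–Hasselbalch with mole ratio 0.511/0.096: pH = 3.252 + (+0.726)

pH = 3.98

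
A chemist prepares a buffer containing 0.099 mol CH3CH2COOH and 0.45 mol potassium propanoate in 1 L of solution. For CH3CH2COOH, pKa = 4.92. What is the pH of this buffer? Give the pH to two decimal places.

pH = 5.58

pH = pKa + log([A⁻]/[HA]) = 4.92 + log(0.45/0.099)
pH = 4.92 + (+0.658) = 5.58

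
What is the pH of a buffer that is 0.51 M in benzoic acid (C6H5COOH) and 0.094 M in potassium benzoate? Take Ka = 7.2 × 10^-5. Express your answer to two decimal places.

pKa = −log(7.2 × 10^-5) = 4.143
pH = pKa + log([A⁻]/[HA]) = 4.143 + log(0.094/0.51)
pH = 4.143 + (-0.734) = 3.41

pH = 3.41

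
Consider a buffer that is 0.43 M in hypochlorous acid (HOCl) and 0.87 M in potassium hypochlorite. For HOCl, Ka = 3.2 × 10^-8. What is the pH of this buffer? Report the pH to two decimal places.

pKa = −log(3.2 × 10^-8) = 7.495
Henderson–Hasselbalch: pH = pKa + log([OCl-]/[HOCl]) = 7.495 + log(0.87/0.43)
pH = 7.495 + (+0.306) = 7.80

pH = 7.80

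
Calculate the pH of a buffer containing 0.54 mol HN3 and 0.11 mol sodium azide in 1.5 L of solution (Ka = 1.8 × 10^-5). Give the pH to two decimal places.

pH = 4.05

pKa = −log(1.8 × 10^-5) = 4.745
Henderson–Hasselbalch: pH = pKa + log([N3-]/[HN3]) = 4.745 + log(0.11/0.54)
pH = 4.745 + (-0.691) = 4.05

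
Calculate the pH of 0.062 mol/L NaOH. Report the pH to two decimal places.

NaOH is a strong base; [OH-] = 0.062 M.
pOH = -log(0.062) = 1.21
pH = 14.00 - 1.21 = 12.79

pH = 12.79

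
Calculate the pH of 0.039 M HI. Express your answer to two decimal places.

HI is a strong acid and dissociates completely, so [H+] = 0.039 M.
pH = -log(0.039) = 1.41

pH = 1.41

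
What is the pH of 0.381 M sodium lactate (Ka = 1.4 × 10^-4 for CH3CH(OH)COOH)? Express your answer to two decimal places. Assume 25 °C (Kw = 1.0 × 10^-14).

CH3CH(OH)COO- is the conjugate base of the weak acid CH3CH(OH)COOH.
Kb = Kw/Ka = 1.0×10^-14 / 1.4 × 10^-4 = 7.14 × 10^-11
From the ICE table, Kb = [OH-]²/(0.381 − [OH-]) = 7.14 × 10^-11.
Assume [OH-] ≪ 0.381: [OH-] ≈ √(7.14 × 10^-11 × 0.381) = 5.22 × 10^-6 M
pOH = 5.28, so pH = 14.00 − pOH = 8.72

pH = 8.72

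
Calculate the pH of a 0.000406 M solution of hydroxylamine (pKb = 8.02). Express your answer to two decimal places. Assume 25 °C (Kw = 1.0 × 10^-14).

NH2OH + H2O ⇌ NH3OH+ + OH-
Kb = 10^(−8.02) = 9.55 × 10^-9
Kb = x²/(0.000406 − x) = 9.55 × 10^-9
Neglecting x in the denominator: x = √(9.55 × 10^-9 × 0.000406) = 1.97 × 10^-6 M
pOH = 5.71, so pH = 14.00 − pOH = 8.29

pH = 8.29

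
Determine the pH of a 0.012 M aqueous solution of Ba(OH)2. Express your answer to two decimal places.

pH = 12.38

Ba(OH)2 is a strong base (each formula unit releases 2 OH-); [OH-] = 0.024 M.
pOH = -log(0.024) = 1.62
pH = 14.00 - 1.62 = 12.38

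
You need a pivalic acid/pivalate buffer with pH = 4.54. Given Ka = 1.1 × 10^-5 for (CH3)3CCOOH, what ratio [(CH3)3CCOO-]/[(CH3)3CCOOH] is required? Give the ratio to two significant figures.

pKa = -log(1.1 × 10^-5) = 4.959
pH = pKa + log(r) ⇒ log(r) = 4.54 − 4.959 = -0.419
r = [(CH3)3CCOO-]/[(CH3)3CCOOH] = 10^(-0.419) = 0.381

ratio = 0.38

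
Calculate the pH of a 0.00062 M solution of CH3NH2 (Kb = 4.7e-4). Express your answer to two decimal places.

CH3NH2 + H2O ⇌ CH3NH3+ + OH-
From the ICE table, Kb = x²/(0.00062 − x) = 4.7 × 10^-4.
The 5% rule fails; solving x² + Kb·x − Kb·C₀ = 0 exactly:
x = (−Kb + √(Kb² + 4·Kb·C₀))/2 = 3.54 × 10^-4 M
pOH = −log(3.54 × 10^-4) = 3.45; pH = 14.00 − 3.45 = 10.55

pH = 10.55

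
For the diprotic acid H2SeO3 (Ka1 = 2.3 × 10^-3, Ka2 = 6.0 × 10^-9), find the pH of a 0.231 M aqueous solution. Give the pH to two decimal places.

Since Ka1 ≫ Ka2, the first ionization dominates [H+].
Ka1 = x²/(0.231 − x) = 2.3 × 10^-3
Solving the quadratic: x = (−Ka1 + √(Ka1² + 4·Ka1·C₀))/2 = 2.19 × 10^-2 M
pH = −log(2.19 × 10^-2) = 1.66

pH = 1.66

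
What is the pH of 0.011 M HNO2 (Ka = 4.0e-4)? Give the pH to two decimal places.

pH = 2.72

HNO2 ⇌ NO2- + H+
Let x = [H+] at equilibrium. Ka = x²/(0.011 − x).
x is not negligible relative to C₀; solve x² + 0.0004·x − 4.4e-06 = 0.
x = [−0.0004 + √(0.0004² + 1.76e-05)]/2 = 1.91 × 10^-3 M
pH = −log(1.91 × 10^-3) = 2.72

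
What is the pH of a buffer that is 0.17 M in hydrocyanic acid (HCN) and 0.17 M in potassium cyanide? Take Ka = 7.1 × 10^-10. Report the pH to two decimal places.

pKa = −log(7.1 × 10^-10) = 9.149
pH = pKa + log([A⁻]/[HA]) = 9.149 + log(0.17/0.17)
pH = 9.149 + (+0.000) = 9.15

pH = 9.15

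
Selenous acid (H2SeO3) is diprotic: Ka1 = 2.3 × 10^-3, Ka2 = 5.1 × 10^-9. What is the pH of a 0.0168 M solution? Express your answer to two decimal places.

pH = 2.29

Since Ka1 ≫ Ka2, the first ionization dominates [H+].
Ka1 = x²/(0.0168 − x) = 2.3 × 10^-3
Solving the quadratic: x = (−Ka1 + √(Ka1² + 4·Ka1·C₀))/2 = 5.17 × 10^-3 M
pH = −log(5.17 × 10^-3) = 2.29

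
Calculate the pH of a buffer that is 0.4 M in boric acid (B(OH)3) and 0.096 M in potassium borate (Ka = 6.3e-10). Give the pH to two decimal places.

pH = 8.58

pKa = −log(6.3 × 10^-10) = 9.201
pH = pKa + log([A⁻]/[HA]) = 9.201 + log(0.096/0.4)
pH = 9.201 + (-0.620) = 8.58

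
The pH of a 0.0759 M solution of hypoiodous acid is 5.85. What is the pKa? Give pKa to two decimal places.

pKa = 10.58

[H+] = 10^(-5.85) = 1.41 × 10^-6 M
At equilibrium [HA] = 0.0759 − 1.41 × 10^-6 = 7.59 × 10^-2 M
Ka = [H+][A-]/[HA] = (1.41 × 10^-6)² / 7.59 × 10^-2 = 2.62 × 10^-11
pKa = -log(2.62 × 10^-11) = 10.58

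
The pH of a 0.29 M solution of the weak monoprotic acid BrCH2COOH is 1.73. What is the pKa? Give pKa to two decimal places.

[H+] = 10^(-1.73) = 1.86 × 10^-2 M
At equilibrium [HA] = 0.29 − 1.86 × 10^-2 = 2.71 × 10^-1 M
Ka = [H+][A-]/[HA] = (1.86 × 10^-2)² / 2.71 × 10^-1 = 1.28 × 10^-3
pKa = -log(1.28 × 10^-3) = 2.89

pKa = 2.89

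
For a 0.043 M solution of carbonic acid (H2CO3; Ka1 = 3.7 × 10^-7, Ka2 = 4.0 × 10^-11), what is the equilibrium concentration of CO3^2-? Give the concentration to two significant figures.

First ionization gives [H+] ≈ [HCO3-] = 1.26 × 10^-4 M.
Second step: Ka2 = [H+][CO3^2-]/[HCO3-] ≈ [CO3^2-] (since [H+] ≈ [HCO3-]).
So [CO3^2-] ≈ Ka2.

4.0 × 10^-11 M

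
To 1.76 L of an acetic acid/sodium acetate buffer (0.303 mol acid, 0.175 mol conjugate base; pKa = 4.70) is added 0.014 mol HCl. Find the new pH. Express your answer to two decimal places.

pH = 4.41

Added H+ converts CH3COO- to CH3COOH: CH3COOH → 0.317 mol, CH3COO- → 0.161 mol.
pH = pKa + log([A⁻]/[HA]) = 4.70 + log(0.161/0.317) = 4.70 -0.294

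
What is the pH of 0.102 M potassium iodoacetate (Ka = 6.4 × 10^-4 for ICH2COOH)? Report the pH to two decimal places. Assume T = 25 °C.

pH = 8.10

ICH2COO- is the conjugate base of the weak acid ICH2COOH.
Kb = Kw/Ka = 1.0×10^-14 / 6.4 × 10^-4 = 1.56 × 10^-11
From the ICE table, Kb = [OH-]²/(0.102 − [OH-]) = 1.56 × 10^-11.
Assume [OH-] ≪ 0.102: [OH-] ≈ √(1.56 × 10^-11 × 0.102) = 1.26 × 10^-6 M
pOH = −log(1.26 × 10^-6) = 5.90; pH = 14.00 − 5.90 = 8.10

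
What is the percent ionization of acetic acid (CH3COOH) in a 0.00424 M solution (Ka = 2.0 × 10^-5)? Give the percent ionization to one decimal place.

6.6%

CH3COOH ⇌ CH3COO- + H+; let x = [H+] at equilibrium.
Solve x² + 2e-05x − 8.48e-08 = 0 → x = 2.81 × 10^-4 M
Fraction ionized = 2.81 × 10^-4 / 0.00424 = 0.0663 → 6.6%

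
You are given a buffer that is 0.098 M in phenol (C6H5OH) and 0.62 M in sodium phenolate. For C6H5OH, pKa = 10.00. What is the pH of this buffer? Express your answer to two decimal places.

pH = 10.80

pH = pKa + log([A⁻]/[HA]) = 10.00 + log(0.62/0.098)
pH = 10.00 + (+0.801) = 10.80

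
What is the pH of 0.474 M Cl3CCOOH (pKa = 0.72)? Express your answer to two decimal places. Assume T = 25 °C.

Cl3CCOOH ⇌ Cl3CCOO- + H+
Ka = 10^(−0.72) = 1.91 × 10^-1
From the ICE table, Ka = x²/(0.474 − x) = 1.91 × 10^-1.
x is not negligible relative to C₀; solve x² + 0.191·x − 0.0905 = 0.
x = [−0.191 + √(0.191² + 0.362)]/2 = 2.20 × 10^-1 M
pH = −log(2.20 × 10^-1) = 0.66

pH = 0.66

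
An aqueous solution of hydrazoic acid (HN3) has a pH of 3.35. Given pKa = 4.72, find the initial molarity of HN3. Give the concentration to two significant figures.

C₀ = 1.1 × 10^-2 M

[H+] = 10^(-3.35) = 4.47 × 10^-4 M = x
Ka = 10^(−4.72) = 1.91 × 10^-5
Ka = x²/(C₀ − x) ⇒ C₀ = x + x²/Ka
C₀ = 4.47 × 10^-4 + (4.47 × 10^-4)²/(1.91 × 10^-5) = 1.09 × 10^-2 M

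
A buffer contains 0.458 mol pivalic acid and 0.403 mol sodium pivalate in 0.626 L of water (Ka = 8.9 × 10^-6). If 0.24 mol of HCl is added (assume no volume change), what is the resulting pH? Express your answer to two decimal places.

pH = 4.42

After neutralization: n((CH3)3CCOOH) = 0.698 mol, n((CH3)3CCOO-) = 0.163 mol.
pKa = −log(8.9 × 10^-6) = 5.051
Henderson–Hasselbalch with mole ratio 0.163/0.698: pH = 5.051 + (-0.632)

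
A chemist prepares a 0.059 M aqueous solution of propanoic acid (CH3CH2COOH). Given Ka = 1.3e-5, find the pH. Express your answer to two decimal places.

CH3CH2COOH ⇌ CH3CH2COO- + H+
From the ICE table, Ka = [H+]²/(0.059 − [H+]) = 1.3 × 10^-5.
Assume [H+] ≪ 0.059: [H+] ≈ √(1.3 × 10^-5 × 0.059) = 8.76 × 10^-4 M
([H+]/C₀ = 1.5% < 5%, so the approximation holds.)
pH = −log(8.76 × 10^-4) = 3.06

pH = 3.06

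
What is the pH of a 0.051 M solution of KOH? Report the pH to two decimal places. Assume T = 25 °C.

pH = 12.71

KOH is a strong base; [OH-] = 0.051 M.
pOH = -log(0.051) = 1.29
pH = 14.00 - 1.29 = 12.71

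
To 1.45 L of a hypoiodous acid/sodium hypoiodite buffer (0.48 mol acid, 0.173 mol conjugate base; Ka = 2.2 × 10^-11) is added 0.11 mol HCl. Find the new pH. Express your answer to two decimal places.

pH = 9.69

Added H+ converts OI- to HOI: HOI → 0.59 mol, OI- → 0.063 mol.
pKa = −log(2.2 × 10^-11) = 10.658
Henderson–Hasselbalch with mole ratio 0.063/0.59: pH = 10.658 + (-0.972)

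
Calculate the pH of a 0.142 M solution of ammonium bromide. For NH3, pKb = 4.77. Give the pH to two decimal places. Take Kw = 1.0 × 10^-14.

pH = 5.04

NH4+ is the conjugate acid of the weak base NH3.
Kb = 10^(−4.77) = 1.70 × 10^-5
Ka = Kw/Kb = 1.0×10^-14 / 1.70 × 10^-5 = 5.88 × 10^-10
Ka = x²/(0.142 − x) = 5.88 × 10^-10
Assume x ≪ 0.142: x ≈ √(5.88 × 10^-10 × 0.142) = 9.14 × 10^-6 M
Check: 0.0064% ionized — well under 5%, approximation valid.
pH = −log(9.14 × 10^-6) = 5.04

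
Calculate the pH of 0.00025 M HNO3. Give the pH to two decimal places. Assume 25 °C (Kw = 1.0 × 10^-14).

pH = 3.60

HNO3 is a strong acid and dissociates completely, so [H+] = 0.00025 M.
pH = -log(0.00025) = 3.60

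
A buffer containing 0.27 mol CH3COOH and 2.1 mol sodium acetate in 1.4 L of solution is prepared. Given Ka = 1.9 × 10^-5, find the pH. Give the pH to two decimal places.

pH = 5.61

pKa = −log(1.9 × 10^-5) = 4.721
Using pH = pKa + log([base]/[acid]) with [base]/[acid] = 2.1/0.27:
pH = 4.721 + (+0.891) = 5.61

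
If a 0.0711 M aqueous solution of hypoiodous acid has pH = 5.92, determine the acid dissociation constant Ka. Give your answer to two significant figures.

Ka = 2.0 × 10^-11

[H+] = 10^(-5.92) = 1.20 × 10^-6 M
At equilibrium [HA] = 0.0711 − 1.20 × 10^-6 = 7.11 × 10^-2 M
Ka = [H+][A-]/[HA] = (1.20 × 10^-6)² / 7.11 × 10^-2 = 2.0 × 10^-11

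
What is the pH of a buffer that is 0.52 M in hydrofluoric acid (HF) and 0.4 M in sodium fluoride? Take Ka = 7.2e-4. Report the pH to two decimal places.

pH = 3.03

pKa = −log(7.2 × 10^-4) = 3.143
pH = pKa + log([A⁻]/[HA]) = 3.143 + log(0.4/0.52)
pH = 3.143 + (-0.114) = 3.03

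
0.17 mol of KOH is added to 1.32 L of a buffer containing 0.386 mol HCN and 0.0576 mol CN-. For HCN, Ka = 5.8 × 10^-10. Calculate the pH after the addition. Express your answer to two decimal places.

pH = 9.26

OH- converts HCN to CN-: HCN → 0.216 mol, CN- → 0.228 mol.
pKa = −log(5.8 × 10^-10) = 9.237
pH = pKa + log([A⁻]/[HA]) = 9.237 + log(0.228/0.216) = 9.237 +0.023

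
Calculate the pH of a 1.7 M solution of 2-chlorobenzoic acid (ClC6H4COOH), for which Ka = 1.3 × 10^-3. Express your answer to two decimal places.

pH = 1.33

ClC6H4COOH ⇌ ClC6H4COO- + H+
From the ICE table, Ka = x²/(1.7 − x) = 1.3 × 10^-3.
Neglecting x in the denominator: x = √(1.3 × 10^-3 × 1.7) = 4.70 × 10^-2 M
(x/C₀ = 2.8% < 5%, so the approximation holds.)
pH = −log(4.70 × 10^-2) = 1.33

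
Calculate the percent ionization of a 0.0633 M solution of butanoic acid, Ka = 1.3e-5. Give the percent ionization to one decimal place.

1.4%

CH3(CH2)2COOH ⇌ CH3(CH2)2COO- + H+; let x = [H+] at equilibrium.
x ≈ √(Ka·C₀) = √(1.3 × 10^-5 × 0.0633) = 9.07 × 10^-4 M
Fraction ionized = 9.07 × 10^-4 / 0.0633 = 0.0143 → 1.4%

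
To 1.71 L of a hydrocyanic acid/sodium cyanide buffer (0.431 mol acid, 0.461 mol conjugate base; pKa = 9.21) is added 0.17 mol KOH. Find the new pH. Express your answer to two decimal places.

pH = 9.59

After neutralization: n(HCN) = 0.261 mol, n(CN-) = 0.631 mol.
pH = pKa + log([A⁻]/[HA]) = 9.21 + log(0.631/0.261) = 9.21 +0.383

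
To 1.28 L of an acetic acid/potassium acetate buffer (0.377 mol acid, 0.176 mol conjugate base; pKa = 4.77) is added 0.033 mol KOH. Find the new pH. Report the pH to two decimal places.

After neutralization: n(CH3COOH) = 0.344 mol, n(CH3COO-) = 0.209 mol.
pH = pKa + log(n_CH3COO-/n_CH3COOH) = 4.77 + log(0.209/0.344) = 4.77 + (-0.216)

pH = 4.55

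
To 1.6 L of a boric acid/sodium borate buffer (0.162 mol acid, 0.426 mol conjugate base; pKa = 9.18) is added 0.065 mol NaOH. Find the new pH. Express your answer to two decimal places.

pH = 9.88

After neutralization: n(B(OH)3) = 0.097 mol, n(B(OH)4-) = 0.491 mol.
Henderson–Hasselbalch with mole ratio 0.491/0.097: pH = 9.18 + (+0.704)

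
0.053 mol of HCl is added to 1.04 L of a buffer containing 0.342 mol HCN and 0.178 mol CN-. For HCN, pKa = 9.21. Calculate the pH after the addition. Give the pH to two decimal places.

pH = 8.71

Added H+ converts CN- to HCN: HCN → 0.395 mol, CN- → 0.125 mol.
Henderson–Hasselbalch with mole ratio 0.125/0.395: pH = 9.21 + (-0.500)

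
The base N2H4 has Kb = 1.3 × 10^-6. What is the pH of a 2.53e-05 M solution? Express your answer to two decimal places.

N2H4 + H2O ⇌ N2H5+ + OH-
Let x = [OH-] at equilibrium. Kb = x²/(2.53e-05 − x).
The 5% rule fails; solving x² + Kb·x − Kb·C₀ = 0 exactly:
x = (−Kb + √(Kb² + 4·Kb·C₀))/2 = 5.12 × 10^-6 M
pOH = −log(5.12 × 10^-6) = 5.29; pH = 14.00 − 5.29 = 8.71

pH = 8.71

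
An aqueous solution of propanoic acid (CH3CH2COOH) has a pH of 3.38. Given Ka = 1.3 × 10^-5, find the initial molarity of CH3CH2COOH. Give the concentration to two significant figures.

[H+] = 10^(-3.38) = 4.17 × 10^-4 M = x
Ka = x²/(C₀ − x) ⇒ C₀ = x + x²/Ka
C₀ = 4.17 × 10^-4 + (4.17 × 10^-4)²/(1.3 × 10^-5) = 1.38 × 10^-2 M

C₀ = 1.4 × 10^-2 M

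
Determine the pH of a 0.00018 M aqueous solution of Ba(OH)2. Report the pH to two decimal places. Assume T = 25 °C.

pH = 10.56

Ba(OH)2 is a strong base (each formula unit releases 2 OH-); [OH-] = 0.00036 M.
pOH = -log(0.00036) = 3.44
pH = 14.00 - 3.44 = 10.56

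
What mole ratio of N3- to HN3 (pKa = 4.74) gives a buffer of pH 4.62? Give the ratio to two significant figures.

pH = pKa + log(r) ⇒ log(r) = 4.62 − 4.74 = -0.12
r = [N3-]/[HN3] = 10^(-0.12) = 0.759

ratio = 0.76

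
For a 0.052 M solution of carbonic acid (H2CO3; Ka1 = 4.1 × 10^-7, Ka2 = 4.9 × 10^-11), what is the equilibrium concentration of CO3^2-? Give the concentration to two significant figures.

4.9 × 10^-11 M

First ionization gives [H+] ≈ [HCO3-] = 1.46 × 10^-4 M.
Second step: Ka2 = [H+][CO3^2-]/[HCO3-] ≈ [CO3^2-] (since [H+] ≈ [HCO3-]).
So [CO3^2-] ≈ Ka2.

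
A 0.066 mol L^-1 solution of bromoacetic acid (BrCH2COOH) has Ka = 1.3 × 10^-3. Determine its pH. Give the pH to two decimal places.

BrCH2COOH ⇌ BrCH2COO- + H+
From the ICE table, Ka = [H+]²/(0.066 − [H+]) = 1.3 × 10^-3.
Here C₀/Ka ≈ 50.8, so the small-[H+] approximation fails. Use the quadratic:
[H+] = [−0.0013 + √(0.0013² + 0.000343)]/2 = 8.64 × 10^-3 M
pH = −log[H+] = −log(8.64 × 10^-3) = 2.06

pH = 2.06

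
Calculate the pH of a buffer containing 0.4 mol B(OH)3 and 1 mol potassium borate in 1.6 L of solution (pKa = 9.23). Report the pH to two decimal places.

pH = pKa + log([A⁻]/[HA]) = 9.23 + log(1/0.4)
pH = 9.23 + (+0.398) = 9.63

pH = 9.63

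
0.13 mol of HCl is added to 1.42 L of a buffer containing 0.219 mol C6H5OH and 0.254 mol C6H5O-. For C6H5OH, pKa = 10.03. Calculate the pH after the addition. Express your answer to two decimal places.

After neutralization: n(C6H5OH) = 0.349 mol, n(C6H5O-) = 0.124 mol.
Henderson–Hasselbalch with mole ratio 0.124/0.349: pH = 10.03 + (-0.449)

pH = 9.58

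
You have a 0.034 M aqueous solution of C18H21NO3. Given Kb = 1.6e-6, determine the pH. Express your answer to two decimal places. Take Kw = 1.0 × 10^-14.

pH = 10.37

C18H21NO3 + H2O ⇌ C18H22NO3+ + OH-
Kb = [OH-]²/(0.034 − [OH-]) = 1.6 × 10^-6
Assume [OH-] ≪ 0.034: [OH-] ≈ √(1.6 × 10^-6 × 0.034) = 2.33 × 10^-4 M
([OH-]/C₀ = 0.69% < 5%, so the approximation holds.)
pOH = 3.63, so pH = 14.00 − pOH = 10.37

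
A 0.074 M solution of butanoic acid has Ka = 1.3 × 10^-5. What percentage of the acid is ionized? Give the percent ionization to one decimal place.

1.3%

CH3(CH2)2COOH ⇌ CH3(CH2)2COO- + H+; let x = [H+] at equilibrium.
x ≈ √(Ka·C₀) = √(1.3 × 10^-5 × 0.074) = 9.81 × 10^-4 M
% ionization = x/C₀ × 100% = 9.81 × 10^-4/0.074 × 100% = 1.3%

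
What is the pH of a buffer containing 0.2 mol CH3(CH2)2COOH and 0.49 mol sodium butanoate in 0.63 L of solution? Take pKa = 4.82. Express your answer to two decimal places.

Henderson–Hasselbalch: pH = pKa + log([CH3(CH2)2COO-]/[CH3(CH2)2COOH]) = 4.82 + log(0.49/0.2)
pH = 4.82 + (+0.389) = 5.21

pH = 5.21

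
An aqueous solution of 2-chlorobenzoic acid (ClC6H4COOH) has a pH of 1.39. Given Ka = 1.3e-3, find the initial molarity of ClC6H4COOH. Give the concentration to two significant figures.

[H+] = 10^(-1.39) = 4.07 × 10^-2 M = x
Ka = x²/(C₀ − x) ⇒ C₀ = x + x²/Ka
C₀ = 4.07 × 10^-2 + (4.07 × 10^-2)²/(1.3 × 10^-3) = 1.31 M

C₀ = 1.3 M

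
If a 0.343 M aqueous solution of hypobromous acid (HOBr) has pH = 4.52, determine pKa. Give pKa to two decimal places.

[H+] = 10^(-4.52) = 3.02 × 10^-5 M
At equilibrium [HA] = 0.343 − 3.02 × 10^-5 = 3.43 × 10^-1 M
Ka = [H+][A-]/[HA] = (3.02 × 10^-5)² / 3.43 × 10^-1 = 2.66 × 10^-9
pKa = -log(2.66 × 10^-9) = 8.58

pKa = 8.58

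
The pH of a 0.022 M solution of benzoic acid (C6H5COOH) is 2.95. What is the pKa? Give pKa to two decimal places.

pKa = 4.22

[H+] = 10^(-2.95) = 1.12 × 10^-3 M
At equilibrium [HA] = 0.022 − 1.12 × 10^-3 = 2.09 × 10^-2 M
Ka = [H+][A-]/[HA] = (1.12 × 10^-3)² / 2.09 × 10^-2 = 6.00 × 10^-5
pKa = -log(6.00 × 10^-5) = 4.22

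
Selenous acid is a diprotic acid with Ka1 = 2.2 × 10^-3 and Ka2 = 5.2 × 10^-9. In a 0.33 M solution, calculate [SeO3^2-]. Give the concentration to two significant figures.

First ionization gives [H+] ≈ [HSeO3-] = 2.59 × 10^-2 M.
Second step: Ka2 = [H+][SeO3^2-]/[HSeO3-] ≈ [SeO3^2-] (since [H+] ≈ [HSeO3-]).
So [SeO3^2-] ≈ Ka2.

5.2 × 10^-9 M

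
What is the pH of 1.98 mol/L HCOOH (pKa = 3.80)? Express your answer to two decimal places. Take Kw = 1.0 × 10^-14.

pH = 1.75

HCOOH ⇌ HCOO- + H+
Ka = 10^(−3.80) = 1.58 × 10^-4
From the ICE table, Ka = [H+]²/(1.98 − [H+]) = 1.58 × 10^-4.
Neglecting [H+] in the denominator: [H+] = √(1.58 × 10^-4 × 1.98) = 1.77 × 10^-2 M
([H+]/C₀ = 0.89% < 5%, so the approximation holds.)
pH = −log(1.77 × 10^-2) = 1.75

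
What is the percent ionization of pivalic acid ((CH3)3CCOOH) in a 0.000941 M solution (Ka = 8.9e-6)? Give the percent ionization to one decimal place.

9.3%

(CH3)3CCOOH ⇌ (CH3)3CCOO- + H+; let x = [H+] at equilibrium.
Ka = x²/(C₀ − x); solving the quadratic gives x = 8.72 × 10^-5 M.
% ionization = x/C₀ × 100% = 8.72 × 10^-5/0.000941 × 100% = 9.3%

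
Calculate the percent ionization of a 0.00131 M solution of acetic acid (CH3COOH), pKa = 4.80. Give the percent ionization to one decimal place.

CH3COOH ⇌ CH3COO- + H+; let x = [H+] at equilibrium.
Ka = 10^(−4.80) = 1.58 × 10^-5
Ka = x²/(C₀ − x); solving the quadratic gives x = 1.36 × 10^-4 M.
% ionization = x/C₀ × 100% = 1.36 × 10^-4/0.00131 × 100% = 10.4%

10.4%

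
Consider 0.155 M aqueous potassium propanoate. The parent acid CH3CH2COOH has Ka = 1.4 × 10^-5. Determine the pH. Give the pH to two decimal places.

CH3CH2COO- is the conjugate base of the weak acid CH3CH2COOH.
Kb = Kw/Ka = 1.0×10^-14 / 1.4 × 10^-5 = 7.14 × 10^-10
Kb = [OH-]²/(0.155 − [OH-]) = 7.14 × 10^-10
Neglecting [OH-] in the denominator: [OH-] = √(7.14 × 10^-10 × 0.155) = 1.05 × 10^-5 M
pOH = 4.98, so pH = 14.00 − pOH = 9.02

pH = 9.02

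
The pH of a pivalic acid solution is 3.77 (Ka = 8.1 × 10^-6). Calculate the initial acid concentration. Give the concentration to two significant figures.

[H+] = 10^(-3.77) = 1.70 × 10^-4 M = x
Ka = x²/(C₀ − x) ⇒ C₀ = x + x²/Ka
C₀ = 1.70 × 10^-4 + (1.70 × 10^-4)²/(8.1 × 10^-6) = 3.74 × 10^-3 M

C₀ = 3.7 × 10^-3 M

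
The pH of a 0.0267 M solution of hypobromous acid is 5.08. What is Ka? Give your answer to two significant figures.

Ka = 2.6 × 10^-9

[H+] = 10^(-5.08) = 8.32 × 10^-6 M
At equilibrium [HA] = 0.0267 − 8.32 × 10^-6 = 2.67 × 10^-2 M
Ka = [H+][A-]/[HA] = (8.32 × 10^-6)² / 2.67 × 10^-2 = 2.6 × 10^-9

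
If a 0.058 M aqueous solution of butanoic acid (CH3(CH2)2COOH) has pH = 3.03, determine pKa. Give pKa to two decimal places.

pKa = 4.82

[H+] = 10^(-3.03) = 9.33 × 10^-4 M
At equilibrium [HA] = 0.058 − 9.33 × 10^-4 = 5.71 × 10^-2 M
Ka = [H+][A-]/[HA] = (9.33 × 10^-4)² / 5.71 × 10^-2 = 1.52 × 10^-5
pKa = -log(1.52 × 10^-5) = 4.82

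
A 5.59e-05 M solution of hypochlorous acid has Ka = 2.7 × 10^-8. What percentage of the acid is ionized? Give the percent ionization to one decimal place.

HOCl ⇌ OCl- + H+; let x = [H+] at equilibrium.
x ≈ √(Ka·C₀) = √(2.7 × 10^-8 × 5.59e-05) = 1.23 × 10^-6 M
% ionization = x/C₀ × 100% = 1.23 × 10^-6/5.59e-05 × 100% = 2.2%

2.2%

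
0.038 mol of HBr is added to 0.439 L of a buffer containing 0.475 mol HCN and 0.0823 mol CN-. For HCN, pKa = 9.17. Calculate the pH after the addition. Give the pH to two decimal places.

pH = 8.11

Added H+ converts CN- to HCN: HCN → 0.513 mol, CN- → 0.0443 mol.
pH = pKa + log(n_CN-/n_HCN) = 9.17 + log(0.0443/0.513) = 9.17 + (-1.064)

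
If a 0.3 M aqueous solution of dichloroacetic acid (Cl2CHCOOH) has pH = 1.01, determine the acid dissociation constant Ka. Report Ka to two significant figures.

Ka = 4.7 × 10^-2

[H+] = 10^(-1.01) = 9.77 × 10^-2 M
At equilibrium [HA] = 0.3 − 9.77 × 10^-2 = 2.02 × 10^-1 M
Ka = [H+][A-]/[HA] = (9.77 × 10^-2)² / 2.02 × 10^-1 = 4.7 × 10^-2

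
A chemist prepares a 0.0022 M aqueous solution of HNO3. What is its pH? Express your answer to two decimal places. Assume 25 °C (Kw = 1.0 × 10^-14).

HNO3 is a strong acid and dissociates completely, so [H+] = 0.0022 M.
pH = -log(0.0022) = 2.66

pH = 2.66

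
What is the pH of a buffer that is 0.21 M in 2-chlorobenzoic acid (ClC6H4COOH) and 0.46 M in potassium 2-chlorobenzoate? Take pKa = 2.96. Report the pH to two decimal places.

pH = 3.30

Henderson–Hasselbalch: pH = pKa + log([ClC6H4COO-]/[ClC6H4COOH]) = 2.96 + log(0.46/0.21)
pH = 2.96 + (+0.341) = 3.30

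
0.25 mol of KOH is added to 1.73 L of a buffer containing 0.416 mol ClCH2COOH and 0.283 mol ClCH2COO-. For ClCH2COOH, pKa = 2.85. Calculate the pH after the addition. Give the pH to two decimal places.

pH = 3.36

After neutralization: n(ClCH2COOH) = 0.166 mol, n(ClCH2COO-) = 0.533 mol.
pH = pKa + log(n_ClCH2COO-/n_ClCH2COOH) = 2.85 + log(0.533/0.166) = 2.85 + (+0.507)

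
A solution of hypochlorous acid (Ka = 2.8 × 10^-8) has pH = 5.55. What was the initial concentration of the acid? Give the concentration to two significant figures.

C₀ = 2.9 × 10^-4 M

[H+] = 10^(-5.55) = 2.82 × 10^-6 M = x
Ka = x²/(C₀ − x) ⇒ C₀ = x + x²/Ka
C₀ = 2.82 × 10^-6 + (2.82 × 10^-6)²/(2.8 × 10^-8) = 2.87 × 10^-4 M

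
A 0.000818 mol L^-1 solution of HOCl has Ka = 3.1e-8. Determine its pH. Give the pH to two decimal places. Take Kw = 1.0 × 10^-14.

pH = 5.30

HOCl ⇌ OCl- + H+
From the ICE table, Ka = x²/(0.000818 − x) = 3.1 × 10^-8.
Since Ka ≪ C₀, x ≈ √(Ka·C₀) = 5.04 × 10^-6 M.
pH = −log[H+] = −log(5.04 × 10^-6) = 5.30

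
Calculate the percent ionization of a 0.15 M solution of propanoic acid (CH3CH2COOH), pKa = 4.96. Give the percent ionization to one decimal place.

0.9%

CH3CH2COOH ⇌ CH3CH2COO- + H+; let x = [H+] at equilibrium.
Ka = 10^(−4.96) = 1.10 × 10^-5
x ≈ √(Ka·C₀) = √(1.10 × 10^-5 × 0.15) = 1.28 × 10^-3 M
Fraction ionized = 1.28 × 10^-3 / 0.15 = 0.0085 → 0.9%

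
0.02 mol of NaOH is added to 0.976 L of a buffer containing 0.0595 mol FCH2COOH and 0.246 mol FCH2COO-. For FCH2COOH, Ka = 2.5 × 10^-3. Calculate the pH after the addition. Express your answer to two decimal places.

pH = 3.43

After neutralization: n(FCH2COOH) = 0.0395 mol, n(FCH2COO-) = 0.266 mol.
pKa = −log(2.5 × 10^-3) = 2.602
Henderson–Hasselbalch with mole ratio 0.266/0.0395: pH = 2.602 + (+0.828)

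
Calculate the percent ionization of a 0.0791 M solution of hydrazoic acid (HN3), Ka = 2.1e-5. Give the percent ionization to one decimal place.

1.6%

HN3 ⇌ N3- + H+; let x = [H+] at equilibrium.
x ≈ √(Ka·C₀) = √(2.1 × 10^-5 × 0.0791) = 1.29 × 10^-3 M
% ionization = x/C₀ × 100% = 1.29 × 10^-3/0.0791 × 100% = 1.6%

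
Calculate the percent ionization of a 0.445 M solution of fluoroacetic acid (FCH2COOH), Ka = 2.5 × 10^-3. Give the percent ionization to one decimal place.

FCH2COOH ⇌ FCH2COO- + H+; let x = [H+] at equilibrium.
Solve x² + 0.0025x − 0.00111 = 0 → x = 3.21 × 10^-2 M
% ionization = x/C₀ × 100% = 3.21 × 10^-2/0.445 × 100% = 7.2%

7.2%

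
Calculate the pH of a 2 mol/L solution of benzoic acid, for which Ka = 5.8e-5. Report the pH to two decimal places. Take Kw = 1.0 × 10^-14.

C6H5COOH ⇌ C6H5COO- + H+
From the ICE table, Ka = [H+]²/(2 − [H+]) = 5.8 × 10^-5.
Neglecting [H+] in the denominator: [H+] = √(5.8 × 10^-5 × 2) = 1.08 × 10^-2 M
Check: 0.54% ionized — well under 5%, approximation valid.
pH = −log(1.08 × 10^-2) = 1.97

pH = 1.97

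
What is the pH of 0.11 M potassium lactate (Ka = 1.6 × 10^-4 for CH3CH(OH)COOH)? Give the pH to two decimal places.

pH = 8.42

CH3CH(OH)COO- is the conjugate base of the weak acid CH3CH(OH)COOH.
Kb = Kw/Ka = 1.0×10^-14 / 1.6 × 10^-4 = 6.25 × 10^-11
From the ICE table, Kb = [OH-]²/(0.11 − [OH-]) = 6.25 × 10^-11.
Assume [OH-] ≪ 0.11: [OH-] ≈ √(6.25 × 10^-11 × 0.11) = 2.62 × 10^-6 M
pOH = −log(2.62 × 10^-6) = 5.58; pH = 14.00 − 5.58 = 8.42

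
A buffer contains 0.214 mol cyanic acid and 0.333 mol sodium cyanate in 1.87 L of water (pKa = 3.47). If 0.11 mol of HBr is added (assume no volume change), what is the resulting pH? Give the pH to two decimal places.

After neutralization: n(HOCN) = 0.324 mol, n(OCN-) = 0.223 mol.
pH = pKa + log(n_OCN-/n_HOCN) = 3.47 + log(0.223/0.324) = 3.47 + (-0.162)

pH = 3.31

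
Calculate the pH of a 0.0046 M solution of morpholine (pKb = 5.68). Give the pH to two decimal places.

C4H8ONH + H2O ⇌ C4H8ONH2+ + OH-
Kb = 10^(−5.68) = 2.09 × 10^-6
Kb = [OH-]²/(0.0046 − [OH-]) = 2.09 × 10^-6
Neglecting [OH-] in the denominator: [OH-] = √(2.09 × 10^-6 × 0.0046) = 9.81 × 10^-5 M
Check: 2.1% ionized — well under 5%, approximation valid.
pOH = 4.01, so pH = 14.00 − pOH = 9.99

pH = 9.99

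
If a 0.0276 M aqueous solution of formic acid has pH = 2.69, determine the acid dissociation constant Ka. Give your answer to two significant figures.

[H+] = 10^(-2.69) = 2.04 × 10^-3 M
At equilibrium [HA] = 0.0276 − 2.04 × 10^-3 = 2.56 × 10^-2 M
Ka = [H+][A-]/[HA] = (2.04 × 10^-3)² / 2.56 × 10^-2 = 1.6 × 10^-4

Ka = 1.6 × 10^-4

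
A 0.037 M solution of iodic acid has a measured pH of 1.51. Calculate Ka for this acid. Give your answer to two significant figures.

[H+] = 10^(-1.51) = 3.09 × 10^-2 M
At equilibrium [HA] = 0.037 − 3.09 × 10^-2 = 6.10 × 10^-3 M
Ka = [H+][A-]/[HA] = (3.09 × 10^-2)² / 6.10 × 10^-3 = 1.6 × 10^-1

Ka = 1.6 × 10^-1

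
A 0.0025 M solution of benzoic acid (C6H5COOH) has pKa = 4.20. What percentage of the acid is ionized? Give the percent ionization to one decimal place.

14.7%

C6H5COOH ⇌ C6H5COO- + H+; let x = [H+] at equilibrium.
Ka = 10^(−4.20) = 6.31 × 10^-5
Ka = x²/(C₀ − x); solving the quadratic gives x = 3.67 × 10^-4 M.
% ionization = x/C₀ × 100% = 3.67 × 10^-4/0.0025 × 100% = 14.7%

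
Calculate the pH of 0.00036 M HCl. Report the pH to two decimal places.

HCl is a strong acid and dissociates completely, so [H+] = 0.00036 M.
pH = -log(0.00036) = 3.44

pH = 3.44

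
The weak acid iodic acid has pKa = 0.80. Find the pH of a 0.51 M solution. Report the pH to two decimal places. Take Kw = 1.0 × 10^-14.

pH = 0.67

HIO3 ⇌ IO3- + H+
Ka = 10^(−0.80) = 1.58 × 10^-1
Let x = [H+] at equilibrium. Ka = x²/(0.51 − x).
x is not negligible relative to C₀; solve x² + 0.158·x − 0.0806 = 0.
x = (−Ka + √(Ka² + 4·Ka·C₀))/2 = 2.16 × 10^-1 M
pH = −log(2.16 × 10^-1) = 0.67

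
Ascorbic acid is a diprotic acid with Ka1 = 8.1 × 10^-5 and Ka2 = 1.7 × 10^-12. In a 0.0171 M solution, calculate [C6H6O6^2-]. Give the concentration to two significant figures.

1.7 × 10^-12 M

First ionization gives [H+] ≈ [HC6H6O6-] = 1.14 × 10^-3 M.
Second step: Ka2 = [H+][C6H6O6^2-]/[HC6H6O6-] ≈ [C6H6O6^2-] (since [H+] ≈ [HC6H6O6-]).
So [C6H6O6^2-] ≈ Ka2.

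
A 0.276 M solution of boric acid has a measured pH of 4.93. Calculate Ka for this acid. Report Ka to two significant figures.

[H+] = 10^(-4.93) = 1.17 × 10^-5 M
At equilibrium [HA] = 0.276 − 1.17 × 10^-5 = 2.76 × 10^-1 M
Ka = [H+][A-]/[HA] = (1.17 × 10^-5)² / 2.76 × 10^-1 = 5.0 × 10^-10

Ka = 5.0 × 10^-10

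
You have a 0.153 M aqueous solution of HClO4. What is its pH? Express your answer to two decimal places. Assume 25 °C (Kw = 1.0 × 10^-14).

pH = 0.82

HClO4 is a strong acid and dissociates completely, so [H+] = 0.153 M.
pH = -log(0.153) = 0.82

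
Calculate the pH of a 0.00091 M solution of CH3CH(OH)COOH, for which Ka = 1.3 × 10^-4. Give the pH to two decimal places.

CH3CH(OH)COOH ⇌ CH3CH(OH)COO- + H+
From the ICE table, Ka = [H+]²/(0.00091 − [H+]) = 1.3 × 10^-4.
[H+] is not negligible relative to C₀; solve [H+]² + 0.00013·[H+] − 1.18e-07 = 0.
[H+] = (−Ka + √(Ka² + 4·Ka·C₀))/2 = 2.85 × 10^-4 M
pH = −log(2.85 × 10^-4) = 3.55

pH = 3.55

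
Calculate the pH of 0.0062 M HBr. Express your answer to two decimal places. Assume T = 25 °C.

pH = 2.21

HBr is a strong acid and dissociates completely, so [H+] = 0.0062 M.
pH = -log(0.0062) = 2.21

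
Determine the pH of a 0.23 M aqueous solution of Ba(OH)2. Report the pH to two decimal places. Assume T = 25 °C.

pH = 13.66

Ba(OH)2 is a strong base (each formula unit releases 2 OH-); [OH-] = 0.46 M.
pOH = -log(0.46) = 0.34
pH = 14.00 - 0.34 = 13.66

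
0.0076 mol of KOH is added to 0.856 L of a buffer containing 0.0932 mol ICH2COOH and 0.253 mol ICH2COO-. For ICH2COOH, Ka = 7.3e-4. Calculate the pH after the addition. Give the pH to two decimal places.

pH = 3.62

After neutralization: n(ICH2COOH) = 0.0856 mol, n(ICH2COO-) = 0.261 mol.
pKa = −log(7.3 × 10^-4) = 3.137
pH = pKa + log(n_ICH2COO-/n_ICH2COOH) = 3.137 + log(0.261/0.0856) = 3.137 + (+0.484)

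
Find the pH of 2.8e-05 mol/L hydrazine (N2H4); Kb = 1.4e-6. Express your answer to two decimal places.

pH = 8.75

N2H4 + H2O ⇌ N2H5+ + OH-
From the ICE table, Kb = [OH-]²/(2.8e-05 − [OH-]) = 1.4 × 10^-6.
Here C₀/Kb ≈ 20, so the small-[OH-] approximation fails. Use the quadratic:
[OH-] = (−Kb + √(Kb² + 4·Kb·C₀))/2 = 5.60 × 10^-6 M
pOH = 5.25, so pH = 14.00 − pOH = 8.75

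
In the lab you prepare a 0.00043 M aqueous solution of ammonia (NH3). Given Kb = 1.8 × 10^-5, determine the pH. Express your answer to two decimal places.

NH3 + H2O ⇌ NH4+ + OH-
Kb = [OH-]²/(0.00043 − [OH-]) = 1.8 × 10^-5
[OH-] is not negligible relative to C₀; solve [OH-]² + 1.8e-05·[OH-] − 7.74e-09 = 0.
[OH-] = (−Kb + √(Kb² + 4·Kb·C₀))/2 = 7.94 × 10^-5 M
pOH = −log(7.94 × 10^-5) = 4.10; pH = 14.00 − 4.10 = 9.90

pH = 9.90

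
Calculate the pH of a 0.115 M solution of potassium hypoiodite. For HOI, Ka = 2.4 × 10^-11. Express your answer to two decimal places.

OI- is the conjugate base of the weak acid HOI.
Kb = Kw/Ka = 1.0×10^-14 / 2.4 × 10^-11 = 4.17 × 10^-4
From the ICE table, Kb = [OH-]²/(0.115 − [OH-]) = 4.17 × 10^-4.
[OH-] is not negligible relative to C₀; solve [OH-]² + 0.000417·[OH-] − 4.8e-05 = 0.
[OH-] = (−Kb + √(Kb² + 4·Kb·C₀))/2 = 6.72 × 10^-3 M
pOH = 2.17, so pH = 14.00 − pOH = 11.83

pH = 11.83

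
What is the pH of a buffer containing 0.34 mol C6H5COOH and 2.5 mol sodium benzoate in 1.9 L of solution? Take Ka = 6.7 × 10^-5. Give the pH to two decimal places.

pH = 5.04

pKa = −log(6.7 × 10^-5) = 4.174
Henderson–Hasselbalch: pH = pKa + log([C6H5COO-]/[C6H5COOH]) = 4.174 + log(2.5/0.34)
pH = 4.174 + (+0.866) = 5.04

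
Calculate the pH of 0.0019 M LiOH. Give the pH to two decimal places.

LiOH is a strong base; [OH-] = 0.0019 M.
pOH = -log(0.0019) = 2.72
pH = 14.00 - 2.72 = 11.28

pH = 11.28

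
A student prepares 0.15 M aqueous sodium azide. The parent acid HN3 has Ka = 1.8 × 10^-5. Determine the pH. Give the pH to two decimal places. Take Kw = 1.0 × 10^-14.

pH = 8.96

N3- is the conjugate base of the weak acid HN3.
Kb = Kw/Ka = 1.0×10^-14 / 1.8 × 10^-5 = 5.56 × 10^-10
Let x = [OH-] at equilibrium. Kb = x²/(0.15 − x).
Assume x ≪ 0.15: x ≈ √(5.56 × 10^-10 × 0.15) = 9.13 × 10^-6 M
pOH = −log(9.13 × 10^-6) = 5.04; pH = 14.00 − 5.04 = 8.96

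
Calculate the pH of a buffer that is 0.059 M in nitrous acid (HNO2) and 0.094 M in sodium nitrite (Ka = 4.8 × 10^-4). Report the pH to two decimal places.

pH = 3.52

pKa = −log(4.8 × 10^-4) = 3.319
Using pH = pKa + log([base]/[acid]) with [base]/[acid] = 0.094/0.059:
pH = 3.319 + (+0.202) = 3.52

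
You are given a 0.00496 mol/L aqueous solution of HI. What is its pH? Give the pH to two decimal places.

HI is a strong acid and dissociates completely, so [H+] = 0.00496 M.
pH = -log(0.00496) = 2.30

pH = 2.30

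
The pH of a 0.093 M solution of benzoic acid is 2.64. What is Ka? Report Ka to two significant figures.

[H+] = 10^(-2.64) = 2.29 × 10^-3 M
At equilibrium [HA] = 0.093 − 2.29 × 10^-3 = 9.07 × 10^-2 M
Ka = [H+][A-]/[HA] = (2.29 × 10^-3)² / 9.07 × 10^-2 = 5.8 × 10^-5

Ka = 5.8 × 10^-5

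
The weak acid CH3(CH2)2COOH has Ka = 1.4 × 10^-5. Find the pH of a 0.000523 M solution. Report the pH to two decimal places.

pH = 4.10

CH3(CH2)2COOH ⇌ CH3(CH2)2COO- + H+
Ka = x²/(0.000523 − x) = 1.4 × 10^-5
The 5% rule fails; solving x² + Ka·x − Ka·C₀ = 0 exactly:
x = (−Ka + √(Ka² + 4·Ka·C₀))/2 = 7.89 × 10^-5 M
pH = −log[H+] = −log(7.89 × 10^-5) = 4.10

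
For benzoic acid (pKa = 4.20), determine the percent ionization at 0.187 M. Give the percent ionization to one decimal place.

1.8%

C6H5COOH ⇌ C6H5COO- + H+; let x = [H+] at equilibrium.
Ka = 10^(−4.20) = 6.31 × 10^-5
x ≈ √(Ka·C₀) = √(6.31 × 10^-5 × 0.187) = 3.44 × 10^-3 M
Fraction ionized = 3.44 × 10^-3 / 0.187 = 0.0184 → 1.8%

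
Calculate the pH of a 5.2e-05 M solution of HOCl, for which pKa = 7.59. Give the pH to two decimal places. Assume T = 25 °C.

pH = 5.94

HOCl ⇌ OCl- + H+
Ka = 10^(−7.59) = 2.57 × 10^-8
Ka = [H+]²/(5.2e-05 − [H+]) = 2.57 × 10^-8
Assume [H+] ≪ 5.2e-05: [H+] ≈ √(2.57 × 10^-8 × 5.2e-05) = 1.16 × 10^-6 M
Check: 2.2% ionized — well under 5%, approximation valid.
pH = −log[H+] = −log(1.16 × 10^-6) = 5.94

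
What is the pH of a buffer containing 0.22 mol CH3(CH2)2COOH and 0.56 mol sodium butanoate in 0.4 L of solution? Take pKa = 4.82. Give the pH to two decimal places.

pH = 5.23

pH = pKa + log([A⁻]/[HA]) = 4.82 + log(0.56/0.22)
pH = 4.82 + (+0.406) = 5.23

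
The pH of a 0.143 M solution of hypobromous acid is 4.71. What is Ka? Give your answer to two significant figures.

Ka = 2.7 × 10^-9

[H+] = 10^(-4.71) = 1.95 × 10^-5 M
At equilibrium [HA] = 0.143 − 1.95 × 10^-5 = 1.43 × 10^-1 M
Ka = [H+][A-]/[HA] = (1.95 × 10^-5)² / 1.43 × 10^-1 = 2.7 × 10^-9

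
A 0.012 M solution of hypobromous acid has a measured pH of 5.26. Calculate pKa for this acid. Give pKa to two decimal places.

pKa = 8.60

[H+] = 10^(-5.26) = 5.50 × 10^-6 M
At equilibrium [HA] = 0.012 − 5.50 × 10^-6 = 1.20 × 10^-2 M
Ka = [H+][A-]/[HA] = (5.50 × 10^-6)² / 1.20 × 10^-2 = 2.52 × 10^-9
pKa = -log(2.52 × 10^-9) = 8.60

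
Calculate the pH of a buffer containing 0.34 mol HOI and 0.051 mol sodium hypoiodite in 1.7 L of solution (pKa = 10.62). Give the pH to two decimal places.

Using pH = pKa + log([base]/[acid]) with [base]/[acid] = 0.051/0.34:
pH = 10.62 + (-0.824) = 9.80

pH = 9.80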